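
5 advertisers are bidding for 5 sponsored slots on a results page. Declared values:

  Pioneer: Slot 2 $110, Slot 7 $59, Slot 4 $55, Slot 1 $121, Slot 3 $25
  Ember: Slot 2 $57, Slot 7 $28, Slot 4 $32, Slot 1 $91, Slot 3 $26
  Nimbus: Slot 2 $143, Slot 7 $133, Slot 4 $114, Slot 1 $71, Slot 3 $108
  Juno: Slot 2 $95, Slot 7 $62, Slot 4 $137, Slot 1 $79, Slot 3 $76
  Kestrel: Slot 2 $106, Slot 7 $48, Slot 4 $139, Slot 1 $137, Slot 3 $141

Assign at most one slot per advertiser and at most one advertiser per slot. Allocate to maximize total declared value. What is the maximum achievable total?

Maximum total: $612

Optimal: Pioneer→Slot 2 ($110), Ember→Slot 1 ($91), Nimbus→Slot 7 ($133), Juno→Slot 4 ($137), Kestrel→Slot 3 ($141) — total 110+91+133+137+141 = $612.
Max-entry greedy (repeatedly take the single best remaining cell) gives $570, worse by 42.
Next-best assignment: Pioneer→Slot 1, Ember→Slot 2, Nimbus→Slot 7, Juno→Slot 4, Kestrel→Slot 3 = $589.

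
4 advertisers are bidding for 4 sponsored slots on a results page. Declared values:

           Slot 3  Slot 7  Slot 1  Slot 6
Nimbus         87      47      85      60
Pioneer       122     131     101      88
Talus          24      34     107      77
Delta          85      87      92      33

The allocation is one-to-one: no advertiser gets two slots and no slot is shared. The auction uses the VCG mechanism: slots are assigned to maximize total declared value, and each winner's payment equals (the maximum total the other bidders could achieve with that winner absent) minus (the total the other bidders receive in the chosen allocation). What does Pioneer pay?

Pioneer pays $25.

Efficient allocation: Nimbus→Slot 3 ($87), Pioneer→Slot 7 ($131), Talus→Slot 6 ($77), Delta→Slot 1 ($92); total welfare W = $387.
Pioneer receives Slot 7 at value $131, so the others get W − 131 = $256.
Without Pioneer: best allocation of the remaining 3 bidders over all 4 slots is Nimbus→Slot 3 ($87), Talus→Slot 1 ($107), Delta→Slot 7 ($87), total $281.
VCG payment = (others' best without Pioneer) − (others' welfare with Pioneer) = 281 − 256 = $25.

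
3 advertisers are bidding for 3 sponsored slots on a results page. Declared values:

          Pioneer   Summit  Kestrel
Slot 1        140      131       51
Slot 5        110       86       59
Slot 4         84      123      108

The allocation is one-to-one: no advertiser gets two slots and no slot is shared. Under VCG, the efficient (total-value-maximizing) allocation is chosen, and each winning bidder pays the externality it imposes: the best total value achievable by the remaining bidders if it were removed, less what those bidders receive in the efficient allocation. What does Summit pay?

Efficient allocation: Pioneer→Slot 5 ($110), Summit→Slot 1 ($131), Kestrel→Slot 4 ($108); total welfare W = $349.
Summit receives Slot 1 at value $131, so the others get W − 131 = $218.
Without Summit: best allocation of the remaining 2 bidders over all 3 slots is Pioneer→Slot 1 ($140), Kestrel→Slot 4 ($108), total $248.
VCG payment = (others' best without Summit) − (others' welfare with Summit) = 248 − 218 = $30.

Summit pays $30.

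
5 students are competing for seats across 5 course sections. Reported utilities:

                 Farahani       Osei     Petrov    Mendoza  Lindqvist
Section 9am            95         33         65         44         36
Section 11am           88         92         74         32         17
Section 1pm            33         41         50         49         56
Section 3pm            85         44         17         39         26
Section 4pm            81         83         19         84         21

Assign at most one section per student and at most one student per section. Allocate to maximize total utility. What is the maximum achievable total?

This is the linear assignment problem.
Optimal: Farahani→Section 3pm (85 points), Osei→Section 11am (92 points), Petrov→Section 9am (65 points), Mendoza→Section 4pm (84 points), Lindqvist→Section 1pm (56 points) — total 85+92+65+84+56 = 382 points.
Column-greedy (each section in turn goes to its best remaining student) gives 301 points, worse by 81.
Next-best assignment: Farahani→Section 9am, Osei→Section 3pm, Petrov→Section 11am, Mendoza→Section 4pm, Lindqvist→Section 1pm = 353 points.
Swapping Petrov↔Osei (Petrov→Section 11am 74 points, Osei→Section 9am 33 points) loses 50.
No other one-to-one assignment exceeds 382 points.

Max total: 382 points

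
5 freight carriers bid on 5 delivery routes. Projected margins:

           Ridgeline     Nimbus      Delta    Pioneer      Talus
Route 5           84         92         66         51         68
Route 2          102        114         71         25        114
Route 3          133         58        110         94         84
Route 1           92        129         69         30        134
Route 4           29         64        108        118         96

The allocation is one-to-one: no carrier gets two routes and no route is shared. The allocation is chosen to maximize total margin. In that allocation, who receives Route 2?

Optimal: Ridgeline→Route 3 ($133k), Nimbus→Route 2 ($114k), Delta→Route 5 ($66k), Pioneer→Route 4 ($118k), Talus→Route 1 ($134k) — total 133+114+66+118+134 = $565k.
Column-greedy (each route in turn goes to its best remaining carrier) gives $526k, worse by 39.
Swapping Ridgeline↔Delta (Ridgeline→Route 5 $84k, Delta→Route 3 $110k) loses 5.
Checked against all permutations: $565k is optimal.
Nimbus's own top route is Route 1 ($129k), but forcing Nimbus→Route 1 and reassigning the rest optimally gives only $560k — worse by 5.

Nimbus receives Route 2.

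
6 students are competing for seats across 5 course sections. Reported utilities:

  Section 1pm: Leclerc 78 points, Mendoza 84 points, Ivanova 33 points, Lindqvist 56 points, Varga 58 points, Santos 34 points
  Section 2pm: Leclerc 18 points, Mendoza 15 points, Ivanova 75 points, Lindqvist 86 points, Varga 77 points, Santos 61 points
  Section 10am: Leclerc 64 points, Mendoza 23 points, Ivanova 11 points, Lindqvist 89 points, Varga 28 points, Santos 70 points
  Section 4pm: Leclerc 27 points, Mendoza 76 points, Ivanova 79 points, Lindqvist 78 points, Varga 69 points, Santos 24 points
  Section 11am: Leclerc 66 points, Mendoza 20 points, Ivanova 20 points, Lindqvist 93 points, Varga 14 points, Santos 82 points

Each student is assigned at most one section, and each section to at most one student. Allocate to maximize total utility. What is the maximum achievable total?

This is the linear assignment problem.
Optimal: Mendoza→Section 1pm (84 points), Varga→Section 2pm (77 points), Lindqvist→Section 10am (89 points), Ivanova→Section 4pm (79 points), Santos→Section 11am (82 points) — total 84+77+89+79+82 = 411 points.
Row-greedy (each student in turn takes its best remaining section) gives 350 points, worse by 61.
Every other assignment is strictly worse.

Max total: 411 points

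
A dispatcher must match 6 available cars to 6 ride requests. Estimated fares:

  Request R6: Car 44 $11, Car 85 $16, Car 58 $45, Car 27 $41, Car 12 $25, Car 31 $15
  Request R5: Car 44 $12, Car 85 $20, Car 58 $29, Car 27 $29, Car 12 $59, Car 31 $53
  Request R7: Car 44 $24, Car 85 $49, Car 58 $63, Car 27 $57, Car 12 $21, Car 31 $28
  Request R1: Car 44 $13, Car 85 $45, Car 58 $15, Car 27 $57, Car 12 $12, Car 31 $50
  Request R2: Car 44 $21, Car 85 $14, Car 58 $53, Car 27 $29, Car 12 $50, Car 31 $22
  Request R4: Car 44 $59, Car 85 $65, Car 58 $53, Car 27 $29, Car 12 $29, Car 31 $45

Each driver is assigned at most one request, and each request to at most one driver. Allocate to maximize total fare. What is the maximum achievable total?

Optimal: Car 44→Request R4 ($59), Car 85→Request R7 ($49), Car 58→Request R6 ($45), Car 27→Request R1 ($57), Car 12→Request R2 ($50), Car 31→Request R5 ($53) — total 59+49+45+57+50+53 = $313.
Row-greedy (each driver in turn takes its best remaining request) gives $292, worse by 21.

Max total: $313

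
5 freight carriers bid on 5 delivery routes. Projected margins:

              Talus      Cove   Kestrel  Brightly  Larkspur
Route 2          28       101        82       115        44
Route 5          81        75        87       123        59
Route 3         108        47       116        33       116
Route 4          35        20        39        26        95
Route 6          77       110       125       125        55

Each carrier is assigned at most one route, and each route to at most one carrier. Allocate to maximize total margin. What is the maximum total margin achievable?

Max total: $552k

Optimal: Talus→Route 3 ($108k), Cove→Route 2 ($101k), Kestrel→Route 6 ($125k), Brightly→Route 5 ($123k), Larkspur→Route 4 ($95k) — total 108+101+125+123+95 = $552k.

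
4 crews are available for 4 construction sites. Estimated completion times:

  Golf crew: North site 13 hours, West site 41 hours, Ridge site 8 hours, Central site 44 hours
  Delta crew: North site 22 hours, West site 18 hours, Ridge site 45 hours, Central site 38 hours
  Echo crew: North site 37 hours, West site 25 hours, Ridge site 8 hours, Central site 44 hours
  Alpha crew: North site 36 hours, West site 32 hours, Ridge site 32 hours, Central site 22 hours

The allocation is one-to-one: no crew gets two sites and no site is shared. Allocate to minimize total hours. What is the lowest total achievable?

Minimum total: 61 hours

This is the linear assignment problem.
Optimal: Golf crew→North site (13 hours), Delta crew→West site (18 hours), Echo crew→Ridge site (8 hours), Alpha crew→Central site (22 hours) — total 13+18+8+22 = 61 hours.
Min-entry greedy (repeatedly take the single cheapest remaining cell) gives 85 hours, worse by 24.
Checked against all permutations: 61 hours is optimal.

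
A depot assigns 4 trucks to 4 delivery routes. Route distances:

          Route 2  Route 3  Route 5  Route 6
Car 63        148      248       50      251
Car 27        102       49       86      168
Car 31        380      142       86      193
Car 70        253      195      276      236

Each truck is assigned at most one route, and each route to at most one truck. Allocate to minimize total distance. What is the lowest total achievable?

Optimal: Car 63→Route 2 (148 km), Car 27→Route 3 (49 km), Car 31→Route 5 (86 km), Car 70→Route 6 (236 km) — total 148+49+86+236 = 519 km.
Row-greedy (each truck in turn takes its cheapest remaining route) gives 545 km, worse by 26.
Next-best assignment: Car 63→Route 5, Car 27→Route 2, Car 31→Route 3, Car 70→Route 6 = 530 km.

Minimum total: 519 km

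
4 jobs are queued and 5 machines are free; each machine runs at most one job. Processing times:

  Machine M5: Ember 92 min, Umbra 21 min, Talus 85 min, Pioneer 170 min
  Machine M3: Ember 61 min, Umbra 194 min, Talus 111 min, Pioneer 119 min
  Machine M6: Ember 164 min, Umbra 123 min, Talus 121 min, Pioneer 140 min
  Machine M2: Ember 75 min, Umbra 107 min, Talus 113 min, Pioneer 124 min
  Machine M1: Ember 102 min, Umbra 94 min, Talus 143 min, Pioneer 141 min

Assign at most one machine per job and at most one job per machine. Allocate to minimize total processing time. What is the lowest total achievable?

Treat this as an assignment problem: match each job to one machine.
Optimal: Ember→Machine M3 (61 min), Umbra→Machine M5 (21 min), Talus→Machine M6 (121 min), Pioneer→Machine M2 (124 min) — total 61+21+121+124 = 327 min.
Min-entry greedy (repeatedly take the single cheapest remaining cell) gives 335 min, worse by 8.
Swapping Umbra↔Talus (Umbra→Machine M6 123 min, Talus→Machine M5 85 min) adds 66.
Every other assignment is strictly worse.

Min total: 327 min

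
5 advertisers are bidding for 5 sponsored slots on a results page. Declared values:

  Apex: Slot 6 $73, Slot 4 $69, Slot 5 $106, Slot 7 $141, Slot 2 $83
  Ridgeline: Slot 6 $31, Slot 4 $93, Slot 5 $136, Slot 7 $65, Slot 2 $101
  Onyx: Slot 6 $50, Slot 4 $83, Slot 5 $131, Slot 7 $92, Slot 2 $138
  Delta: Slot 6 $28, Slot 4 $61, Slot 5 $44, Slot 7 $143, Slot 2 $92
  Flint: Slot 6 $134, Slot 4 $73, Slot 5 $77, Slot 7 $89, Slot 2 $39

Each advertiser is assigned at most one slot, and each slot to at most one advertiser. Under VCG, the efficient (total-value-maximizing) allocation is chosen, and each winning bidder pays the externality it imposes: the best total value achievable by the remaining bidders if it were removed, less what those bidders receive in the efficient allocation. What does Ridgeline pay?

Efficient allocation: Apex→Slot 4 ($69), Ridgeline→Slot 5 ($136), Onyx→Slot 2 ($138), Delta→Slot 7 ($143), Flint→Slot 6 ($134); total welfare W = $620.
Ridgeline receives Slot 5 at value $136, so the others get W − 136 = $484.
Without Ridgeline: best allocation of the remaining 4 bidders over all 5 slots is Apex→Slot 5 ($106), Onyx→Slot 2 ($138), Delta→Slot 7 ($143), Flint→Slot 6 ($134), total $521.
VCG payment = (others' best without Ridgeline) − (others' welfare with Ridgeline) = 521 − 484 = $37.

Ridgeline pays $37.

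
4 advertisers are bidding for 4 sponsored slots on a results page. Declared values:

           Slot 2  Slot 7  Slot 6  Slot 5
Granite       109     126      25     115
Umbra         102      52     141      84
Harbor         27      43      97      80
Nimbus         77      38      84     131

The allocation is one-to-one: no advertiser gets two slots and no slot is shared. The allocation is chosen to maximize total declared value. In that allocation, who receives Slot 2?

Umbra receives Slot 2.

This is a one-to-one assignment (maximum-weight bipartite matching).
Optimal: Granite→Slot 7 ($126), Umbra→Slot 2 ($102), Harbor→Slot 6 ($97), Nimbus→Slot 5 ($131) — total 126+102+97+131 = $456.
Row-greedy (each advertiser in turn takes its best remaining slot) gives $424, worse by 32.
Next-best assignment: Granite→Slot 7, Umbra→Slot 6, Harbor→Slot 2, Nimbus→Slot 5 = $425.
Swapping Harbor↔Nimbus (Harbor→Slot 5 $80, Nimbus→Slot 6 $84) loses 64.
Umbra's own top slot is Slot 6 ($141), but forcing Umbra→Slot 6 and reassigning the rest optimally gives only $425 — worse by 31.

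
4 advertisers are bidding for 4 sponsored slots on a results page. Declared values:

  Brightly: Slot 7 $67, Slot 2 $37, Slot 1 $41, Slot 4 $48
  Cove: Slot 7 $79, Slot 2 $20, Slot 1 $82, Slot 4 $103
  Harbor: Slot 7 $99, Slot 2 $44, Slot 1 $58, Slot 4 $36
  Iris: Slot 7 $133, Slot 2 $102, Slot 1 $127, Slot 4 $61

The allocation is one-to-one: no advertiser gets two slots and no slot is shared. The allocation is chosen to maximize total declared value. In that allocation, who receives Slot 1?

Iris receives Slot 1.

Optimal: Brightly→Slot 2 ($37), Cove→Slot 4 ($103), Harbor→Slot 7 ($99), Iris→Slot 1 ($127) — total 37+103+99+127 = $366.
Max-entry greedy (repeatedly take the single best remaining cell) gives $331, worse by 35.
Swapping Brightly↔Cove (Brightly→Slot 4 $48, Cove→Slot 2 $20) loses 72.
Iris's own top slot is Slot 7 ($133), but forcing Iris→Slot 7 and reassigning the rest optimally gives only $331 — worse by 35.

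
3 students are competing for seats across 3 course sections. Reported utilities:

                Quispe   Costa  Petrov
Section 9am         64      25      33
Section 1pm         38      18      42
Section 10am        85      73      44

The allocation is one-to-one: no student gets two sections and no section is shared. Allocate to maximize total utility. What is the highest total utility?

Max total: 179 points

Optimal: Quispe→Section 9am (64 points), Costa→Section 10am (73 points), Petrov→Section 1pm (42 points) — total 64+73+42 = 179 points.
Row-greedy (each student in turn takes its best remaining section) gives 152 points, worse by 27.
Next-best assignment: Quispe→Section 10am, Costa→Section 9am, Petrov→Section 1pm = 152 points.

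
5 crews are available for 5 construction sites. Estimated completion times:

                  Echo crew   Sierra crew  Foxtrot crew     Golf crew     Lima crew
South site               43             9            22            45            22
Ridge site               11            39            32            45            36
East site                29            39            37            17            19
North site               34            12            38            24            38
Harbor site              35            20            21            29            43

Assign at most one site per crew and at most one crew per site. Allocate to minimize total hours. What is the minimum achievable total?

This is a one-to-one assignment (minimum-cost bipartite matching).
Optimal: Echo crew→Ridge site (11 hours), Sierra crew→North site (12 hours), Foxtrot crew→Harbor site (21 hours), Golf crew→East site (17 hours), Lima crew→South site (22 hours) — total 11+12+21+17+22 = 83 hours.
Column-greedy (each site in turn goes to its cheapest remaining crew) gives 118 hours, worse by 35.
Next-best assignment: Echo crew→Ridge site, Sierra crew→South site, Foxtrot crew→Harbor site, Golf crew→North site, Lima crew→East site = 84 hours.

Min total: 83 hours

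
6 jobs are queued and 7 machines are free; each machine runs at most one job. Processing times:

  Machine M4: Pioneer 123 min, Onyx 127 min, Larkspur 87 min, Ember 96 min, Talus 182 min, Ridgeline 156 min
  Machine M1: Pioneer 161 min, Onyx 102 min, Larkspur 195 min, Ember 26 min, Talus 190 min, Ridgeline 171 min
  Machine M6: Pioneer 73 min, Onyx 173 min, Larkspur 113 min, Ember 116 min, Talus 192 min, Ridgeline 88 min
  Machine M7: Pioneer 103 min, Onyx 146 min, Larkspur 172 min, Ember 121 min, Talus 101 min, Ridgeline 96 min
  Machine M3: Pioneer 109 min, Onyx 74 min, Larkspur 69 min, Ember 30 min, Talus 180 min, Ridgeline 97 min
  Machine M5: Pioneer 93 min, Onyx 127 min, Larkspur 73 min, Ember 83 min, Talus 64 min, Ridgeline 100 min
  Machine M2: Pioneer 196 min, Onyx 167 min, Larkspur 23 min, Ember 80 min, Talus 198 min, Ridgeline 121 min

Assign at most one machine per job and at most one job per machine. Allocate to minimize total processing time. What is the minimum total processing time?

Min total: 356 min

Treat this as an assignment problem: match each job to one machine.
Optimal: Pioneer→Machine M6 (73 min), Onyx→Machine M3 (74 min), Larkspur→Machine M2 (23 min), Ember→Machine M1 (26 min), Talus→Machine M5 (64 min), Ridgeline→Machine M7 (96 min) — total 73+74+23+26+64+96 = 356 min.
Column-greedy (each machine in turn goes to its cheapest remaining job) gives 420 min, worse by 64.
Next-best assignment: Pioneer→Machine M7, Onyx→Machine M3, Larkspur→Machine M2, Ember→Machine M1, Talus→Machine M5, Ridgeline→Machine M6 = 378 min.
Checked against all permutations: 356 min is optimal.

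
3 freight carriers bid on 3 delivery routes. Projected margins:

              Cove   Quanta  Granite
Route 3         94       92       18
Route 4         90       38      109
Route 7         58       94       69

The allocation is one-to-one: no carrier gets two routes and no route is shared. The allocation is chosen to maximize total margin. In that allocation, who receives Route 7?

Quanta receives Route 7.

Optimal: Cove→Route 3 ($94k), Quanta→Route 7 ($94k), Granite→Route 4 ($109k) — total 94+94+109 = $297k.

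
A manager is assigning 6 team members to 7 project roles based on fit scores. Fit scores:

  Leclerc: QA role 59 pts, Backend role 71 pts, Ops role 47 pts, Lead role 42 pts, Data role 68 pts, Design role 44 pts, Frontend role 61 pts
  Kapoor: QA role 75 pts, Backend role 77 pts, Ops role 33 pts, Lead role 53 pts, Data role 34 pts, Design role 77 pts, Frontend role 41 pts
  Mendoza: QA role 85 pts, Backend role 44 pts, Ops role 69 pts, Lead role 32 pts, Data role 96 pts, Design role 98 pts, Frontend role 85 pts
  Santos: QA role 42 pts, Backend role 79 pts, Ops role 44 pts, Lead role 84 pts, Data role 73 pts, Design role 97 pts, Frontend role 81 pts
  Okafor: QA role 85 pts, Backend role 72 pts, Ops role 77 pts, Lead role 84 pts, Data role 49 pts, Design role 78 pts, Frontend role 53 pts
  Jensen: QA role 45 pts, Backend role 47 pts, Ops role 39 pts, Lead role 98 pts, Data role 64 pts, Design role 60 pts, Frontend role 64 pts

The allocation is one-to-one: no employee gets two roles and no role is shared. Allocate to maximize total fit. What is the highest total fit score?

Optimal: Leclerc→Backend role (71 pts), Kapoor→QA role (75 pts), Mendoza→Data role (96 pts), Santos→Design role (97 pts), Okafor→Ops role (77 pts), Jensen→Lead role (98 pts) — total 71+75+96+97+77+98 = 514 pts.
Row-greedy (each employee in turn takes its best remaining role) gives 477 pts, worse by 37.
No other one-to-one assignment exceeds 514 pts.

Max total: 514 pts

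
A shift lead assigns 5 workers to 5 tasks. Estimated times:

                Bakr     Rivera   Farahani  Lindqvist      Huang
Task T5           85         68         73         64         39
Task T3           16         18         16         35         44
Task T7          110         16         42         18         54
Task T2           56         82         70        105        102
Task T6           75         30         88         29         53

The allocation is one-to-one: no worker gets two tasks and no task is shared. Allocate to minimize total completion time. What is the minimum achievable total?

Min total: 156 min

Optimal: Bakr→Task T2 (56 min), Rivera→Task T7 (16 min), Farahani→Task T3 (16 min), Lindqvist→Task T6 (29 min), Huang→Task T5 (39 min) — total 56+16+16+29+39 = 156 min.
Next-best assignment: Bakr→Task T2, Rivera→Task T6, Farahani→Task T3, Lindqvist→Task T7, Huang→Task T5 = 159 min.
Swapping Bakr↔Farahani (Bakr→Task T3 16 min, Farahani→Task T2 70 min) adds 14.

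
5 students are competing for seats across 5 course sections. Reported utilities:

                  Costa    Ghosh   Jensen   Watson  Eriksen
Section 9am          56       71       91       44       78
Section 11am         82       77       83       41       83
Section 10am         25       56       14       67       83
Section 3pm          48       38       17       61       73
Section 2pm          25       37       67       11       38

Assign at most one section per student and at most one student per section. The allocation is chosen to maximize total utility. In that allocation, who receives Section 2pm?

Jensen receives Section 2pm.

This is a one-to-one assignment (maximum-weight bipartite matching).
Optimal: Costa→Section 11am (82 points), Ghosh→Section 9am (71 points), Jensen→Section 2pm (67 points), Watson→Section 3pm (61 points), Eriksen→Section 10am (83 points) — total 82+71+67+61+83 = 364 points.
Next-best assignment: Costa→Section 11am, Ghosh→Section 9am, Jensen→Section 2pm, Watson→Section 10am, Eriksen→Section 3pm = 360 points.
Jensen's own top section is Section 9am (91 points), but forcing Jensen→Section 9am and reassigning the rest optimally gives only 354 points — worse by 10.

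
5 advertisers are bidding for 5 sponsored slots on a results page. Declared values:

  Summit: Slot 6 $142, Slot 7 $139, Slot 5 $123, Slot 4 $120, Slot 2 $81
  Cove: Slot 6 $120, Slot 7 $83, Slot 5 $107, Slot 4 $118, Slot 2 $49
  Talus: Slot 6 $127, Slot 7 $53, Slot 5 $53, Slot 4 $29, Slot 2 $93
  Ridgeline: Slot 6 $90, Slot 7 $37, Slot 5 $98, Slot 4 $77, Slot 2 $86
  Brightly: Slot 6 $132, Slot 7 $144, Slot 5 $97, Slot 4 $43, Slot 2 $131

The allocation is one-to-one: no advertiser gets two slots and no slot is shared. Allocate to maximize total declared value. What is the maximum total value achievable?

This is the linear assignment problem.
Optimal: Summit→Slot 7 ($139), Cove→Slot 4 ($118), Talus→Slot 6 ($127), Ridgeline→Slot 5 ($98), Brightly→Slot 2 ($131) — total 139+118+127+98+131 = $613.
Max-entry greedy (repeatedly take the single best remaining cell) gives $595, worse by 18.

Max total: $613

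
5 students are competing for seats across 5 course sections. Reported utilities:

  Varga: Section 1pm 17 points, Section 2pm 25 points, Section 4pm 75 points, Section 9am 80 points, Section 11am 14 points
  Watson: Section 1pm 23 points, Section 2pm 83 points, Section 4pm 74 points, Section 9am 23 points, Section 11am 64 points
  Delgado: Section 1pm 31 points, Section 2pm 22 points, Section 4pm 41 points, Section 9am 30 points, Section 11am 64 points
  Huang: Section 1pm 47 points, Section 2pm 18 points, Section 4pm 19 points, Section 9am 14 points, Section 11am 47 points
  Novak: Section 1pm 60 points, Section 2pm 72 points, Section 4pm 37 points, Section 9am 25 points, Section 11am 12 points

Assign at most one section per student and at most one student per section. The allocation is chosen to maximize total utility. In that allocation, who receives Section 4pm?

Watson receives Section 4pm.

Treat this as an assignment problem: match each student to one section.
Optimal: Varga→Section 9am (80 points), Watson→Section 4pm (74 points), Delgado→Section 11am (64 points), Huang→Section 1pm (47 points), Novak→Section 2pm (72 points) — total 80+74+64+47+72 = 337 points.
Row-greedy (each student in turn takes its best remaining section) gives 311 points, worse by 26.
Swapping Varga↔Huang (Varga→Section 1pm 17 points, Huang→Section 9am 14 points) loses 96.
Watson's own top section is Section 2pm (83 points), but forcing Watson→Section 2pm and reassigning the rest optimally gives only 311 points — worse by 26.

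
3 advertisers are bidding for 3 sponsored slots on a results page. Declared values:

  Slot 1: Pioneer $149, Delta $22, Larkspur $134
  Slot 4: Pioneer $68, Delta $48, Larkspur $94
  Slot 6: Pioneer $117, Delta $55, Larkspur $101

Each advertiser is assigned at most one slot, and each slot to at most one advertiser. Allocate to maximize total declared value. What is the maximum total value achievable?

Max total: $299

Optimal: Pioneer→Slot 6 ($117), Delta→Slot 4 ($48), Larkspur→Slot 1 ($134) — total 117+48+134 = $299.
Column-greedy (each slot in turn goes to its best remaining advertiser) gives $298, worse by 1.
Swapping Pioneer↔Delta (Pioneer→Slot 4 $68, Delta→Slot 6 $55) loses 42.
Every other assignment is strictly worse.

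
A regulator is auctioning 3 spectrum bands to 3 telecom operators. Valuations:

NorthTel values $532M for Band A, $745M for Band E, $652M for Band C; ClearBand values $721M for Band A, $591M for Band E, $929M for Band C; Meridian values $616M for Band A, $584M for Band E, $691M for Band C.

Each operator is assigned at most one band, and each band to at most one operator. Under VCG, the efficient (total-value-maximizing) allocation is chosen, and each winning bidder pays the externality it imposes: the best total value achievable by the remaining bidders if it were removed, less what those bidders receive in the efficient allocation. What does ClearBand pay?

ClearBand pays $75M.

Efficient allocation: NorthTel→Band E ($745M), ClearBand→Band C ($929M), Meridian→Band A ($616M); total welfare W = $2290M.
ClearBand receives Band C at value $929M, so the others get W − 929 = $1361M.
Without ClearBand: best allocation of the remaining 2 bidders over all 3 bands is NorthTel→Band E ($745M), Meridian→Band C ($691M), total $1436M.
VCG payment = (others' best without ClearBand) − (others' welfare with ClearBand) = 1436 − 1361 = $75M.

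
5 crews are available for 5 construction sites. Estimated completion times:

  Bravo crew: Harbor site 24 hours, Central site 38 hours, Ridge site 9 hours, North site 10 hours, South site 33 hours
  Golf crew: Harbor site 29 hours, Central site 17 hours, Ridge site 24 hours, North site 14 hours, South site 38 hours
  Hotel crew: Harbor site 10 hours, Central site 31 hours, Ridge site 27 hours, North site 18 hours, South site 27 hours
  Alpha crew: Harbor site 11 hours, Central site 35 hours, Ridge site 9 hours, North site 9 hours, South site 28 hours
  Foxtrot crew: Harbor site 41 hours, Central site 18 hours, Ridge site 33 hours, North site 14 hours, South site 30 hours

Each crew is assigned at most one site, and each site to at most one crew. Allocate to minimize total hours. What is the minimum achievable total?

Min total: 75 hours

Optimal: Bravo crew→Ridge site (9 hours), Golf crew→Central site (17 hours), Hotel crew→Harbor site (10 hours), Alpha crew→North site (9 hours), Foxtrot crew→South site (30 hours) — total 9+17+10+9+30 = 75 hours.
Row-greedy (each crew in turn takes its cheapest remaining site) gives 79 hours, worse by 4.
Next-best assignment: Bravo crew→North site, Golf crew→Central site, Hotel crew→Harbor site, Alpha crew→Ridge site, Foxtrot crew→South site = 76 hours.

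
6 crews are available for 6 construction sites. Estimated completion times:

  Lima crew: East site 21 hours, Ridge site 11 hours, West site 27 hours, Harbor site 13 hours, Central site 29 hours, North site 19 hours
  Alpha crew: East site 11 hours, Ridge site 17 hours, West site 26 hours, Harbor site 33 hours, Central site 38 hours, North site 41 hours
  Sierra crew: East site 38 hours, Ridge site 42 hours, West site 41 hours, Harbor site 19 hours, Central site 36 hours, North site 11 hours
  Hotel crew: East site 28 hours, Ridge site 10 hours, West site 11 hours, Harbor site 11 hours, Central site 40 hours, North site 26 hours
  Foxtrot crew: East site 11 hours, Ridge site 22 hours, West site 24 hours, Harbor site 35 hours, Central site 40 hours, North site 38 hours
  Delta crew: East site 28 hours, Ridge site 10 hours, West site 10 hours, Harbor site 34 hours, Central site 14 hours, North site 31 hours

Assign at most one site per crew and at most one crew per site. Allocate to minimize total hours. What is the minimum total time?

Optimal: Lima crew→Harbor site (13 hours), Alpha crew→Ridge site (17 hours), Sierra crew→North site (11 hours), Hotel crew→West site (11 hours), Foxtrot crew→East site (11 hours), Delta crew→Central site (14 hours) — total 13+17+11+11+11+14 = 77 hours.
Row-greedy (each crew in turn takes its cheapest remaining site) gives 93 hours, worse by 16.
Next-best assignment: Lima crew→Ridge site, Alpha crew→East site, Sierra crew→North site, Hotel crew→Harbor site, Foxtrot crew→West site, Delta crew→Central site = 82 hours.

Minimum total: 77 hours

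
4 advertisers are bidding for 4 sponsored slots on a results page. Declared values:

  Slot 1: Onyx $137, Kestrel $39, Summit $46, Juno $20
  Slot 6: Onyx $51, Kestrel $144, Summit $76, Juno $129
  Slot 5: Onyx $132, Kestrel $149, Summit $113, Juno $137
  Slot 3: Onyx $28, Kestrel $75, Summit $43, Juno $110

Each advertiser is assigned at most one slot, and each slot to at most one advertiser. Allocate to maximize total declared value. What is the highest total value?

This is a one-to-one assignment (maximum-weight bipartite matching).
Optimal: Onyx→Slot 1 ($137), Kestrel→Slot 6 ($144), Summit→Slot 5 ($113), Juno→Slot 3 ($110) — total 137+144+113+110 = $504.
Max-entry greedy (repeatedly take the single best remaining cell) gives $458, worse by 46.
Swapping Onyx↔Juno (Onyx→Slot 3 $28, Juno→Slot 1 $20) loses 199.
No other one-to-one assignment exceeds $504.

Maximum total: $504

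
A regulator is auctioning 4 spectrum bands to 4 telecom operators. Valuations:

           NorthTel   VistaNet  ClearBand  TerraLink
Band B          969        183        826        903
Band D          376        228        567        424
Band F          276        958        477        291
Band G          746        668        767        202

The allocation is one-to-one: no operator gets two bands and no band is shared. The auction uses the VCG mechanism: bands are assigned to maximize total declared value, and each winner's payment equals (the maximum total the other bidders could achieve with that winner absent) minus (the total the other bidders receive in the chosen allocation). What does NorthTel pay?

NorthTel pays $200M.

Efficient allocation: NorthTel→Band G ($746M), VistaNet→Band F ($958M), ClearBand→Band D ($567M), TerraLink→Band B ($903M); total welfare W = $3174M.
NorthTel receives Band G at value $746M, so the others get W − 746 = $2428M.
Without NorthTel: best allocation of the remaining 3 bidders over all 4 bands is VistaNet→Band F ($958M), ClearBand→Band G ($767M), TerraLink→Band B ($903M), total $2628M.
VCG payment = (others' best without NorthTel) − (others' welfare with NorthTel) = 2628 − 2428 = $200M.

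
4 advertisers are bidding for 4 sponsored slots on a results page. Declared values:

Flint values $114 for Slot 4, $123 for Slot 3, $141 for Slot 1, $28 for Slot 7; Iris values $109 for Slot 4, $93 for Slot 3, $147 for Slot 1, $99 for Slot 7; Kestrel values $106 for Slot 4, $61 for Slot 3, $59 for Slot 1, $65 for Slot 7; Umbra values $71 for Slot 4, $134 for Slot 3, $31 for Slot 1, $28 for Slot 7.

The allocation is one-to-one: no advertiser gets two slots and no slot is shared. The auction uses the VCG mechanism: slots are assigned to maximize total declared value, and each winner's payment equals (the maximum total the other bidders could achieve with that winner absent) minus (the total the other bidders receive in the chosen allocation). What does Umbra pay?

Efficient allocation: Flint→Slot 1 ($141), Iris→Slot 7 ($99), Kestrel→Slot 4 ($106), Umbra→Slot 3 ($134); total welfare W = $480.
Umbra receives Slot 3 at value $134, so the others get W − 134 = $346.
Without Umbra: best allocation of the remaining 3 bidders over all 4 slots is Flint→Slot 3 ($123), Iris→Slot 1 ($147), Kestrel→Slot 4 ($106), total $376.
VCG payment = (others' best without Umbra) − (others' welfare with Umbra) = 376 − 346 = $30.

Umbra pays $30.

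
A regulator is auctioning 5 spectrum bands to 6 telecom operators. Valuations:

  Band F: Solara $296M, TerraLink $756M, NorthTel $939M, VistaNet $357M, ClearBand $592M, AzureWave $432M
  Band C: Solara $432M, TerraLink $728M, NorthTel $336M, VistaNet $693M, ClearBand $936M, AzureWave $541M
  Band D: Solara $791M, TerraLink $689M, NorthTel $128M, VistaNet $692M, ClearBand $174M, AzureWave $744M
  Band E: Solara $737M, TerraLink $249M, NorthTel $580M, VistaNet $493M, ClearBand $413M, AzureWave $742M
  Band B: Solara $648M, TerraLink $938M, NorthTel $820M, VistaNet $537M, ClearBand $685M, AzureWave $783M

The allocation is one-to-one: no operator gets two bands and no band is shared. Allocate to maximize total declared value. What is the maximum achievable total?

Treat this as an assignment problem: match each operator to one band.
Optimal: NorthTel→Band F ($939M), ClearBand→Band C ($936M), Solara→Band D ($791M), AzureWave→Band E ($742M), TerraLink→Band B ($938M) — total 939+936+791+742+938 = $4346M.
Row-greedy (each operator in turn takes its best remaining band) gives $3774M, worse by 572.
Checked against all permutations: $4346M is optimal.

Maximum total: $4346M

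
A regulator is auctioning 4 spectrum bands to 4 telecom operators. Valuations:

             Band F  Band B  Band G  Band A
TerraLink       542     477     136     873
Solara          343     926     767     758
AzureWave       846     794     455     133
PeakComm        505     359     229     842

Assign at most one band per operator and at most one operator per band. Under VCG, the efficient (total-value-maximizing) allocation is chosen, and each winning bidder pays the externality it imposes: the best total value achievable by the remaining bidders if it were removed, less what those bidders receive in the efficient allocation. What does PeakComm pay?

Efficient allocation: TerraLink→Band F ($542M), Solara→Band G ($767M), AzureWave→Band B ($794M), PeakComm→Band A ($842M); total welfare W = $2945M.
PeakComm receives Band A at value $842M, so the others get W − 842 = $2103M.
Without PeakComm: best allocation of the remaining 3 bidders over all 4 bands is TerraLink→Band A ($873M), Solara→Band B ($926M), AzureWave→Band F ($846M), total $2645M.
VCG payment = (others' best without PeakComm) − (others' welfare with PeakComm) = 2645 − 2103 = $542M.

PeakComm pays $542M.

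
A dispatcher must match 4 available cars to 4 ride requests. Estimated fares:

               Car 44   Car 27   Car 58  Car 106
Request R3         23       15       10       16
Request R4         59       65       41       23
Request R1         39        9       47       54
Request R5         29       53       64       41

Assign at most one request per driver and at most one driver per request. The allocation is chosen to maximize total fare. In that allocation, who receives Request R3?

Treat this as an assignment problem: match each driver to one request.
Optimal: Car 44→Request R3 ($23), Car 27→Request R4 ($65), Car 58→Request R5 ($64), Car 106→Request R1 ($54) — total 23+65+64+54 = $206.
Row-greedy (each driver in turn takes its best remaining request) gives $175, worse by 31.
Next-best assignment: Car 44→Request R4, Car 27→Request R3, Car 58→Request R5, Car 106→Request R1 = $192.
Swapping Car 27↔Car 58 (Car 27→Request R5 $53, Car 58→Request R4 $41) loses 35.
Car 44's own top request is Request R4 ($59), but forcing Car 44→Request R4 and reassigning the rest optimally gives only $192 — worse by 14.

Car 44 receives Request R3.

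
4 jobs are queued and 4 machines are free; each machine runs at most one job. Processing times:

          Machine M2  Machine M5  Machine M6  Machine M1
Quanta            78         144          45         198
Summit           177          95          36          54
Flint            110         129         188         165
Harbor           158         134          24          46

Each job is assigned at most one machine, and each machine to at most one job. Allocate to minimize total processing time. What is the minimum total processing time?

Treat this as an assignment problem: match each job to one machine.
Optimal: Quanta→Machine M2 (78 min), Summit→Machine M1 (54 min), Flint→Machine M5 (129 min), Harbor→Machine M6 (24 min) — total 78+54+129+24 = 285 min.
Row-greedy (each job in turn takes its cheapest remaining machine) gives 343 min, worse by 58.
Next-best assignment: Quanta→Machine M2, Summit→Machine M6, Flint→Machine M5, Harbor→Machine M1 = 289 min.
Every other assignment is strictly worse.

Min total: 285 min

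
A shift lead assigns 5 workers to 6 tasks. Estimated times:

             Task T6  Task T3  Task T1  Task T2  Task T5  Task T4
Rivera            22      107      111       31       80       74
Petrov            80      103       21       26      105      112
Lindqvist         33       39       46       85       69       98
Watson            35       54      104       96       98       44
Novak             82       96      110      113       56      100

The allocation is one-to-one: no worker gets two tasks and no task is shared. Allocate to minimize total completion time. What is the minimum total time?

Minimum total: 182 min

This is a one-to-one assignment (minimum-cost bipartite matching).
Optimal: Rivera→Task T6 (22 min), Petrov→Task T1 (21 min), Lindqvist→Task T3 (39 min), Watson→Task T4 (44 min), Novak→Task T5 (56 min) — total 22+21+39+44+56 = 182 min.
Column-greedy (each task in turn goes to its cheapest remaining worker) gives 234 min, worse by 52.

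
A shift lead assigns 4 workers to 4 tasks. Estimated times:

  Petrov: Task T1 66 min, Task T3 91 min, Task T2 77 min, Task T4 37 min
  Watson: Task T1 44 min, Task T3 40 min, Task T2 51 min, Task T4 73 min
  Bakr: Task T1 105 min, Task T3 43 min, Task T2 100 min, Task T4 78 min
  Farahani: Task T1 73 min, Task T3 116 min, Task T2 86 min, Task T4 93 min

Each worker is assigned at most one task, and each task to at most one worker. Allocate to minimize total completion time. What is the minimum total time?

Optimal: Petrov→Task T4 (37 min), Watson→Task T2 (51 min), Bakr→Task T3 (43 min), Farahani→Task T1 (73 min) — total 37+51+43+73 = 204 min.
Min-entry greedy (repeatedly take the single cheapest remaining cell) gives 250 min, worse by 46.
Next-best assignment: Petrov→Task T4, Watson→Task T1, Bakr→Task T3, Farahani→Task T2 = 210 min.

Minimum total: 204 min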